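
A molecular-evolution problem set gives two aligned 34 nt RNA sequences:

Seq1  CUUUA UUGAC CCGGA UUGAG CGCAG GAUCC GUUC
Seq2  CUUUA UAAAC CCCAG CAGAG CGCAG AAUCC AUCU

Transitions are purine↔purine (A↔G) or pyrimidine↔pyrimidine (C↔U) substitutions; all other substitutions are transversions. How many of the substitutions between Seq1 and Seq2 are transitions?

Differing sites — 7:U/A (Tv); 8:G/A (Ti); 13:G/C (Tv); 14:G/A (Ti); 15:A/G (Ti); 16:U/C (Ti); 17:U/A (Tv); 26:G/A (Ti); 31:G/A (Ti); 33:U/C (Ti); 34:C/U (Ti).
Of the 11 differences, 8 transitions and 3 transversions, so the answer is 8.

8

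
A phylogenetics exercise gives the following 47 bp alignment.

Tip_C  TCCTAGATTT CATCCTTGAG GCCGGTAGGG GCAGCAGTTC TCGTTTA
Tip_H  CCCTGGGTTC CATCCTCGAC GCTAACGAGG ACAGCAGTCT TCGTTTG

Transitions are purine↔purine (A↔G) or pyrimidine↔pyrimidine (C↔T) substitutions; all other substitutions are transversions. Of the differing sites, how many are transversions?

Mismatches occur at site 1 (T→C, transition), site 5 (A→G, transition), site 7 (A→G, transition), site 10 (T→C, transition), site 17 (T→C, transition), site 20 (G→C, transversion), site 23 (C→T, transition), site 24 (G→A, transition), site 25 (G→A, transition), site 26 (T→C, transition), site 27 (A→G, transition), site 28 (G→A, transition), site 31 (G→A, transition), site 39 (T→C, transition), site 40 (C→T, transition), site 47 (A→G, transition).
Of the 16 differences, 15 transitions and 1 transversion, so the answer is 1.

1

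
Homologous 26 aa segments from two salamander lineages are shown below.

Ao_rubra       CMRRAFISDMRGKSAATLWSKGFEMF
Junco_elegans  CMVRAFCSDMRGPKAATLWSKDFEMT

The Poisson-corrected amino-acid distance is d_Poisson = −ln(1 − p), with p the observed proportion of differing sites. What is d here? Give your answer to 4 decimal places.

Differing sites — 3:R/V; 7:I/C; 13:K/P; 14:S/K; 22:G/D; 26:F/T.
p = 6/26 = 0.230769.
d = −ln(1 − 0.230769) = −ln(0.769231) = 0.2624.

0.2624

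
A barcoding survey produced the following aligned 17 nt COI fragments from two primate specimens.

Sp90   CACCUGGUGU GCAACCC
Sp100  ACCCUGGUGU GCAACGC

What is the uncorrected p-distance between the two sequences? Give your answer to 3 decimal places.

0.176

Differing sites — 1:C/A; 2:A/C; 16:C/G.
There are 3 differences over 17 sites, so p = 3/17 = 0.176.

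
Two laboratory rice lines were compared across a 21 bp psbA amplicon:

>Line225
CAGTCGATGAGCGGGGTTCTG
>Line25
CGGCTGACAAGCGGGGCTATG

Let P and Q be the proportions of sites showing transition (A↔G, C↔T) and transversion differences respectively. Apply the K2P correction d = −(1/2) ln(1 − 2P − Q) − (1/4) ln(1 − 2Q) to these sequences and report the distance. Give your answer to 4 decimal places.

0.5076

The sequences differ at positions 2 (A/G, transition), 4 (T/C, transition), 5 (C/T, transition), 8 (T/C, transition), 9 (G/A, transition), 17 (T/C, transition), 19 (C/A, transversion).
Of the 7 differences, 6 transitions and 1 transversion over 21 sites: P = 6/21 = 0.285714, Q = 1/21 = 0.047619.
d = −0.5·ln(0.380953) − 0.25·ln(0.904762) = −0.5·(-0.965079) − 0.25·(-0.100083) = 0.5076.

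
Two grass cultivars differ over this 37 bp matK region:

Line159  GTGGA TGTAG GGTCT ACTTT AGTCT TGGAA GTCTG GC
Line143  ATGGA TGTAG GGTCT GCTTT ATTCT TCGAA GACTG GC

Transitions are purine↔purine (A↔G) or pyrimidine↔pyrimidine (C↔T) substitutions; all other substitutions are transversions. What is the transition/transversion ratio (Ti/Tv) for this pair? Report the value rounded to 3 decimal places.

0.667

Mismatches occur at site 1 (G/A, transition), site 16 (A/G, transition), site 22 (G/T, transversion), site 27 (G/C, transversion), site 32 (T/A, transversion).
Of the 5 differences, 2 transitions and 3 transversions, so Ti/Tv = 2/3 = 0.667.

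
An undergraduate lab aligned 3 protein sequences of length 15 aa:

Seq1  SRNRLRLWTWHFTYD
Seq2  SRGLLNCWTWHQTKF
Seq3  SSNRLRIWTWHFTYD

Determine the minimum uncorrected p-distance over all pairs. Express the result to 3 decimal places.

Pairwise Hamming distances:
  Seq1 vs Seq2: 7
  Seq1 vs Seq3: 2
  Seq2 vs Seq3: 8
The smallest is 2 mismatches, between Seq1 and Seq3; p = 2/15 = 0.133.

0.133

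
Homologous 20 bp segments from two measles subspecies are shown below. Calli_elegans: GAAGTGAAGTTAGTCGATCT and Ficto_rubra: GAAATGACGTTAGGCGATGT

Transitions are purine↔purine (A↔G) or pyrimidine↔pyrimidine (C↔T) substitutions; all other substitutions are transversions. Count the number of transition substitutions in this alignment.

Differing sites — 4:G/A (Ti); 8:A/C (Tv); 14:T/G (Tv); 19:C/G (Tv).
Of the 4 differences, 1 transition and 3 transversions, so the answer is 1.

1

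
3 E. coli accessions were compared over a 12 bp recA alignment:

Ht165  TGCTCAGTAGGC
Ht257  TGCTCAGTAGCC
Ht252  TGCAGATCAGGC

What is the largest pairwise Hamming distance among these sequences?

5

Pairwise Hamming distances:
  Ht165 vs Ht257: 1
  Ht165 vs Ht252: 4
  Ht257 vs Ht252: 5
The largest is 5, between Ht257 and Ht252.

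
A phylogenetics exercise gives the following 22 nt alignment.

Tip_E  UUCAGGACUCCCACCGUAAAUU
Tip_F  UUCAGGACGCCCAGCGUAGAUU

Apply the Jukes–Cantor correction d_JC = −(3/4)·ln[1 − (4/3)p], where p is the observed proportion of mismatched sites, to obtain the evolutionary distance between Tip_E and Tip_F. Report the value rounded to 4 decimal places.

Mismatches occur at site 9 (U/G), site 14 (C/G), site 19 (A/G).
p = 3/22 = 0.136364.
d = −0.75 · ln(1 − (4/3)·0.136364) = −0.75 · ln(0.818181) = −0.75 · (-0.200672) = 0.1505.

0.1505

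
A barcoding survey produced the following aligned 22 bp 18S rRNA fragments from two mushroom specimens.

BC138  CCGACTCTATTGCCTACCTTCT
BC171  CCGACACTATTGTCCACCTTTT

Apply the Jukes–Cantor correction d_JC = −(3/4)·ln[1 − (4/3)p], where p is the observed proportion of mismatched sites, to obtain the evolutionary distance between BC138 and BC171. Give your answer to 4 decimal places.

0.2082

Mismatches occur at site 6 (T/A), site 13 (C/T), site 15 (T/C), site 21 (C/T).
p = 4/22 = 0.181818.
d = −0.75 · ln(1 − (4/3)·0.181818) = −0.75 · ln(0.757576) = −0.75 · (-0.277631) = 0.2082.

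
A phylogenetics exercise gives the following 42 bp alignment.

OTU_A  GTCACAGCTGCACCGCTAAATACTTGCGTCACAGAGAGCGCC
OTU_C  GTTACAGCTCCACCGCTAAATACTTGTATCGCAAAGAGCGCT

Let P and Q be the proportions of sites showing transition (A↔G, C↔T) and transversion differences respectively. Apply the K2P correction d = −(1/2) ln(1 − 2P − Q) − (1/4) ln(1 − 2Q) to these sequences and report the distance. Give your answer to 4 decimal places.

0.1974

Differing sites — 3:C/T (Ti); 10:G/C (Tv); 27:C/T (Ti); 28:G/A (Ti); 31:A/G (Ti); 34:G/A (Ti); 42:C/T (Ti).
Of the 7 differences, 6 transitions and 1 transversion over 42 sites: P = 6/42 = 0.142857, Q = 1/42 = 0.023810.
d = −0.5·ln(0.690476) − 0.25·ln(0.952380) = −0.5·(-0.370374) − 0.25·(-0.048791) = 0.1974.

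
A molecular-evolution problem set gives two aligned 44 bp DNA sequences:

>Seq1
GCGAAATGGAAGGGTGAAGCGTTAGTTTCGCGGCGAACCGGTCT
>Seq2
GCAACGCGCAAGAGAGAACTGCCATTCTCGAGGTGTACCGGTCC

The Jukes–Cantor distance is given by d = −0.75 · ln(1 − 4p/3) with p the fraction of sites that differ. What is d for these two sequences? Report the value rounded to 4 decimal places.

Mismatches occur at site 3 (G↔A), site 5 (A↔C), site 6 (A↔G), site 7 (T↔C), site 9 (G↔C), site 13 (G↔A), site 15 (T↔A), site 19 (G↔C), site 20 (C↔T), site 22 (T↔C), site 23 (T↔C), site 25 (G↔T), site 27 (T↔C), site 31 (C↔A), site 34 (C↔T), site 36 (A↔T), site 44 (T↔C).
p = 17/44 = 0.386364.
d = −0.75 · ln(1 − (4/3)·0.386364) = −0.75 · ln(0.484848) = −0.75 · (-0.723920) = 0.5429.

0.5429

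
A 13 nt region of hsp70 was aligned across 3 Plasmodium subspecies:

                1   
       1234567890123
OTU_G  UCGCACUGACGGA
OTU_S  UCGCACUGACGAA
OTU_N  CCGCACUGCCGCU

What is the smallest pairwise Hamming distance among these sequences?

Pairwise Hamming distances:
  OTU_G vs OTU_S: 1
  OTU_G vs OTU_N: 4
  OTU_S vs OTU_N: 4
The smallest is 1, between OTU_G and OTU_S.

1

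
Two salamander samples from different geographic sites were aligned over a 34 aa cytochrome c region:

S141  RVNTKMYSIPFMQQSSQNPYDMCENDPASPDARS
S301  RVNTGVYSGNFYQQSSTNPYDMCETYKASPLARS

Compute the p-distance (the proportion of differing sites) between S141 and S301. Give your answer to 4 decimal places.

0.2941

Mismatches occur at site 5 (K/G), site 6 (M/V), site 9 (I/G), site 10 (P/N), site 12 (M/Y), site 17 (Q/T), site 25 (N/T), site 26 (D/Y), site 27 (P/K), site 31 (D/L).
There are 10 differences over 34 sites, so p = 10/34 = 0.2941.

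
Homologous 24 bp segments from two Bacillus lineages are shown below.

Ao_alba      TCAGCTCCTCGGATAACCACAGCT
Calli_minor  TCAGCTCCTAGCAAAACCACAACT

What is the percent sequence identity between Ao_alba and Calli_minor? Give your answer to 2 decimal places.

83.33%

The sequences differ at positions 10 (C/A), 12 (G/C), 14 (T/A), 22 (G/A).
20 of the 24 sites match, so the percent identity is 20/24 × 100 = 83.33%.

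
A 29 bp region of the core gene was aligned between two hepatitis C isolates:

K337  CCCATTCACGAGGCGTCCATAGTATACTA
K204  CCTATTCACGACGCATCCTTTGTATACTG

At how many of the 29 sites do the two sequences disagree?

6

Differing sites — 3:C/T; 12:G/C; 15:G/A; 19:A/T; 21:A/T; 29:A/G.
That gives 6 mismatches out of 29 aligned sites, so the Hamming distance is 6.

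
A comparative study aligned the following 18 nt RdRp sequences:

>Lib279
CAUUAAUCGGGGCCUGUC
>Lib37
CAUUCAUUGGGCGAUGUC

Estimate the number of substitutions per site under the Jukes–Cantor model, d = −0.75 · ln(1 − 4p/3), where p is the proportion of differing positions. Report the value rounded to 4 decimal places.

The sequences differ at positions 5 (A/C), 8 (C/U), 12 (G/C), 13 (C/G), 14 (C/A).
p = 5/18 = 0.277778.
d = −0.75 · ln(1 − (4/3)·0.277778) = −0.75 · ln(0.629629) = −0.75 · (-0.462625) = 0.3470.

0.3470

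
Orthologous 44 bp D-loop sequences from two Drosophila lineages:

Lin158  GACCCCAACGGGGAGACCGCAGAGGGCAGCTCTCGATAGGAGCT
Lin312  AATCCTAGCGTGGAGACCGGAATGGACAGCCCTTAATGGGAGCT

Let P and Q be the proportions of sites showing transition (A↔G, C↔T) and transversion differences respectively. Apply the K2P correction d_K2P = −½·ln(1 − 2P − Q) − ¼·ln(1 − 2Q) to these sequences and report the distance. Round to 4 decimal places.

The sequences differ at positions 1 (G/A, transition), 3 (C/T, transition), 6 (C/T, transition), 8 (A/G, transition), 11 (G/T, transversion), 20 (C/G, transversion), 22 (G/A, transition), 23 (A/T, transversion), 26 (G/A, transition), 31 (T/C, transition), 34 (C/T, transition), 35 (G/A, transition), 38 (A/G, transition).
Of the 13 differences, 10 transitions and 3 transversions over 44 sites: P = 10/44 = 0.227273, Q = 3/44 = 0.068182.
d = −0.5·ln(0.477272) − 0.25·ln(0.863636) = −0.5·(-0.739669) − 0.25·(-0.146604) = 0.4065.

0.4065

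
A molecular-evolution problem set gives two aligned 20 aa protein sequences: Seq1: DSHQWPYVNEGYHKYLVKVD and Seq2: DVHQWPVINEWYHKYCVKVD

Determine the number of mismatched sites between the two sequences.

5

Differing sites — 2:S/V; 7:Y/V; 8:V/I; 11:G/W; 16:L/C.
That gives 5 mismatches out of 20 aligned sites, so the Hamming distance is 5.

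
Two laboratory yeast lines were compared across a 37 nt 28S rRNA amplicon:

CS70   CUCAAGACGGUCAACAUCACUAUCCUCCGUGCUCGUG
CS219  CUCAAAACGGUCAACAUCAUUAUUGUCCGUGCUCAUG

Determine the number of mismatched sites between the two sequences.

The sequences differ at positions 6 (G/A), 20 (C/U), 24 (C/U), 25 (C/G), 35 (G/A).
That gives 5 mismatches out of 37 aligned sites, so the Hamming distance is 5.

5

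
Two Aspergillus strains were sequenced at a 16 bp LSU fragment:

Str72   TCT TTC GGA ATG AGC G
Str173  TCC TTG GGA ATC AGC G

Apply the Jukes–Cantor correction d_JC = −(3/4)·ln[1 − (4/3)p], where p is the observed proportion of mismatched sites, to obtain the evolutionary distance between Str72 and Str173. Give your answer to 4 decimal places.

0.2158

Differing sites — 3:T/C; 6:C/G; 12:G/C.
p = 3/16 = 0.187500.
d = −0.75 · ln(1 − (4/3)·0.187500) = −0.75 · ln(0.750000) = −0.75 · (-0.287682) = 0.2158.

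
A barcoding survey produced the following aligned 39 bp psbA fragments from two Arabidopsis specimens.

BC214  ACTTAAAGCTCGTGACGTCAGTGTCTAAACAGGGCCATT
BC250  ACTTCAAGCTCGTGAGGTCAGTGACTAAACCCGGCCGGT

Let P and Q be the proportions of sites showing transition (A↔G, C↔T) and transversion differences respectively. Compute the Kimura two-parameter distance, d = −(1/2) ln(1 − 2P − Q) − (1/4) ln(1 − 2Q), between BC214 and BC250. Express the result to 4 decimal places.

0.2067

Mismatches occur at site 5 (A→C, transversion), site 16 (C→G, transversion), site 24 (T→A, transversion), site 31 (A→C, transversion), site 32 (G→C, transversion), site 37 (A→G, transition), site 38 (T→G, transversion).
Of the 7 differences, 1 transition and 6 transversions over 39 sites: P = 1/39 = 0.025641, Q = 6/39 = 0.153846.
d = −0.5·ln(0.794872) − 0.25·ln(0.692308) = −0.5·(-0.229574) − 0.25·(-0.367724) = 0.2067.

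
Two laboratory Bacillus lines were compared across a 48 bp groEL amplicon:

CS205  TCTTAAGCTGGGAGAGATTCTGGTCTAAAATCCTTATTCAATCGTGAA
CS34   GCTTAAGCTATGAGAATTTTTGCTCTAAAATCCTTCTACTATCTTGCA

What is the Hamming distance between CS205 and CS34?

Mismatches occur at site 1 (T/G), site 10 (G/A), site 11 (G/T), site 16 (G/A), site 17 (A/T), site 20 (C/T), site 23 (G/C), site 36 (A/C), site 38 (T/A), site 40 (A/T), site 44 (G/T), site 47 (A/C).
That gives 12 mismatches out of 48 aligned sites, so the Hamming distance is 12.

12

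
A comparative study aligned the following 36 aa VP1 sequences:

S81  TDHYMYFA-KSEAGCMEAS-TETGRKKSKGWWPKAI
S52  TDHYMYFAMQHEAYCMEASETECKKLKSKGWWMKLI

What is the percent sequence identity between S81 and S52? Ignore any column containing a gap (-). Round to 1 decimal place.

73.5%

Excluding the 2 gap columns leaves 34 comparable sites.
Differing sites — 10:K/Q; 11:S/H; 14:G/Y; 23:T/C; 24:G/K; 25:R/K; 26:K/L; 33:P/M; 35:A/L.
25 of the 34 comparable sites match, so the percent identity is 25/34 × 100 = 73.5%.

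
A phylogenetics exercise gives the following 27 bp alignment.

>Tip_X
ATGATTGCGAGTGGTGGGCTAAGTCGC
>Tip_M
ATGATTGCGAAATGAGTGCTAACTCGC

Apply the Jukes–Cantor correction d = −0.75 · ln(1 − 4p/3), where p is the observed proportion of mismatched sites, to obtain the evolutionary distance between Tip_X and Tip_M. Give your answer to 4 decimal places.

Mismatches occur at site 11 (G/A), site 12 (T/A), site 13 (G/T), site 15 (T/A), site 17 (G/T), site 23 (G/C).
p = 6/27 = 0.222222.
d = −0.75 · ln(1 − (4/3)·0.222222) = −0.75 · ln(0.703704) = −0.75 · (-0.351397) = 0.2635.

0.2635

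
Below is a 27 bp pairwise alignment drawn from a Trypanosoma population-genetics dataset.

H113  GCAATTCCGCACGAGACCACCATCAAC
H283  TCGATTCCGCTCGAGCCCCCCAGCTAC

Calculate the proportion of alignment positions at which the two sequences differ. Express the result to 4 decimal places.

Mismatches occur at site 1 (G/T), site 3 (A/G), site 11 (A/T), site 16 (A/C), site 19 (A/C), site 23 (T/G), site 25 (A/T).
There are 7 differences over 27 sites, so p = 7/27 = 0.2593.

0.2593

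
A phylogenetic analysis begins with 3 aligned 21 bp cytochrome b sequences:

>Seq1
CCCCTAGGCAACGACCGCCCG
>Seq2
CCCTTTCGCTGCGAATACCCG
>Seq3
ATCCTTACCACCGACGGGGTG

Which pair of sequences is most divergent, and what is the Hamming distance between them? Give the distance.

Pairwise Hamming distances:
  Seq1 vs Seq2: 8
  Seq1 vs Seq3: 10
  Seq2 vs Seq3: 13
The largest is 13, between Seq2 and Seq3.

13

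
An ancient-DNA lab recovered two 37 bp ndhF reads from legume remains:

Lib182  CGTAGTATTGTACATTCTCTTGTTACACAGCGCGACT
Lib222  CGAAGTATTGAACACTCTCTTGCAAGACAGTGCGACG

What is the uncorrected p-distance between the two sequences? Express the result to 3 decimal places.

Differing sites — 3:T/A; 11:T/A; 15:T/C; 23:T/C; 24:T/A; 26:C/G; 31:C/T; 37:T/G.
There are 8 differences over 37 sites, so p = 8/37 = 0.216.

0.216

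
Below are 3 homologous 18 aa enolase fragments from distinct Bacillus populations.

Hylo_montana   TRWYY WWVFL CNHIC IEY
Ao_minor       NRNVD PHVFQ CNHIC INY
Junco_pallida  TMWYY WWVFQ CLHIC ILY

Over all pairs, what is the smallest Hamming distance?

4

Pairwise Hamming distances:
  Hylo_montana vs Ao_minor: 8
  Hylo_montana vs Junco_pallida: 4
  Ao_minor vs Junco_pallida: 9
The smallest is 4, between Hylo_montana and Junco_pallida.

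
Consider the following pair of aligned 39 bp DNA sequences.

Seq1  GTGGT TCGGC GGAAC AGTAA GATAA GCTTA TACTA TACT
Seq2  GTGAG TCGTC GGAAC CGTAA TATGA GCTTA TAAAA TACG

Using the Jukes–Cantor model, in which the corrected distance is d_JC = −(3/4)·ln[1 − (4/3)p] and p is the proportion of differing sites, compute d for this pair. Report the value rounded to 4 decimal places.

Differing sites — 4:G/A; 5:T/G; 9:G/T; 16:A/C; 21:G/T; 24:A/G; 33:C/A; 34:T/A; 39:T/G.
p = 9/39 = 0.230769.
d = −0.75 · ln(1 − (4/3)·0.230769) = −0.75 · ln(0.692308) = −0.75 · (-0.367724) = 0.2758.

0.2758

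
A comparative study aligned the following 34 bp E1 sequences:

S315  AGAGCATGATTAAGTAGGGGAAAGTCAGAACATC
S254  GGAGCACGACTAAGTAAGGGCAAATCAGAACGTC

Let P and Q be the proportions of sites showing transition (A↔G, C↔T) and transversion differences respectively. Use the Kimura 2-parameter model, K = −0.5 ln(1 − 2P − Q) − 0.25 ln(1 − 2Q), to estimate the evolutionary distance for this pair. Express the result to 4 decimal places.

Differing sites — 1:A/G (Ti); 7:T/C (Ti); 10:T/C (Ti); 17:G/A (Ti); 21:A/C (Tv); 24:G/A (Ti); 32:A/G (Ti).
Of the 7 differences, 6 transitions and 1 transversion over 34 sites: P = 6/34 = 0.176471, Q = 1/34 = 0.029412.
d = −0.5·ln(0.617646) − 0.25·ln(0.941176) = −0.5·(-0.481840) − 0.25·(-0.060625) = 0.2561.

0.2561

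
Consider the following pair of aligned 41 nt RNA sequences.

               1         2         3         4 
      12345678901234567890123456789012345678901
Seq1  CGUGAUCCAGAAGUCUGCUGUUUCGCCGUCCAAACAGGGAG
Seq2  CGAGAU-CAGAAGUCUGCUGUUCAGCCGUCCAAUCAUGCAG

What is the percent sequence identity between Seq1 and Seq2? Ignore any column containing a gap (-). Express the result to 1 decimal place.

85.0%

Excluding the 1 gap column leaves 40 comparable sites.
Differing sites — 3:U/A; 23:U/C; 24:C/A; 34:A/U; 37:G/U; 39:G/C.
34 of the 40 comparable sites match, so the percent identity is 34/40 × 100 = 85.0%.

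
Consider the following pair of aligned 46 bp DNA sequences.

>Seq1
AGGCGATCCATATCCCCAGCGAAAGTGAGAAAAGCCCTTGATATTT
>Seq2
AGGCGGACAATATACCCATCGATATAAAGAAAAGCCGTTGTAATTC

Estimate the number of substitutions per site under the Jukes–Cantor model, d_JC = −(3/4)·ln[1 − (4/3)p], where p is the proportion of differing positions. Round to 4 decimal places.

0.3547

Differing sites — 6:A/G; 7:T/A; 9:C/A; 14:C/A; 19:G/T; 23:A/T; 25:G/T; 26:T/A; 27:G/A; 37:C/G; 41:A/T; 42:T/A; 46:T/C.
p = 13/46 = 0.282609.
d = −0.75 · ln(1 − (4/3)·0.282609) = −0.75 · ln(0.623188) = −0.75 · (-0.472907) = 0.3547.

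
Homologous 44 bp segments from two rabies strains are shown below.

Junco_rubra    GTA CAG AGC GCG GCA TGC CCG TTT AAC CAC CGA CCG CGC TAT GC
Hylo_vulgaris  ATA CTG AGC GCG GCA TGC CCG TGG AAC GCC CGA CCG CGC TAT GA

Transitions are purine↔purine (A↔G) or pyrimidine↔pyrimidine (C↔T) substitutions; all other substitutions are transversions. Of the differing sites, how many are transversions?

Mismatches occur at site 1 (G/A, transition), site 5 (A/T, transversion), site 23 (T/G, transversion), site 24 (T/G, transversion), site 28 (C/G, transversion), site 29 (A/C, transversion), site 44 (C/A, transversion).
Of the 7 differences, 1 transition and 6 transversions, so the answer is 6.

6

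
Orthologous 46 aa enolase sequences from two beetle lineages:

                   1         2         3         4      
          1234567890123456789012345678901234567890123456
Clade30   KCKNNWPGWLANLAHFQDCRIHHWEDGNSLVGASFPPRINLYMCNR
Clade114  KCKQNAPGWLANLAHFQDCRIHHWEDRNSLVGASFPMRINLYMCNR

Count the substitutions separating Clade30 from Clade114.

The sequences differ at positions 4 (N/Q), 6 (W/A), 27 (G/R), 37 (P/M).
That gives 4 mismatches out of 46 aligned sites, so the Hamming distance is 4.

4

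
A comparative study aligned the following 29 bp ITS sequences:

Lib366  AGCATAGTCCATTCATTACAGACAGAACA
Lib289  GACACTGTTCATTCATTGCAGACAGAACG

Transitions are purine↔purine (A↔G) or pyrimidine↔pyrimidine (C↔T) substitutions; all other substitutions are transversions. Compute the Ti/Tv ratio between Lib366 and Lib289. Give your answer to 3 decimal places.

Differing sites — 1:A/G (Ti); 2:G/A (Ti); 5:T/C (Ti); 6:A/T (Tv); 9:C/T (Ti); 18:A/G (Ti); 29:A/G (Ti).
Of the 7 differences, 6 transitions and 1 transversion, so Ti/Tv = 6/1 = 6.000.

6.000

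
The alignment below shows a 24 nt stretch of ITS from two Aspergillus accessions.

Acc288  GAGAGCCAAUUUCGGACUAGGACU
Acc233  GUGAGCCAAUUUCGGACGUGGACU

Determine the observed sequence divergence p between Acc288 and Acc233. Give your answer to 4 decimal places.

0.1250

Differing sites — 2:A/U; 18:U/G; 19:A/U.
There are 3 differences over 24 sites, so p = 3/24 = 0.1250.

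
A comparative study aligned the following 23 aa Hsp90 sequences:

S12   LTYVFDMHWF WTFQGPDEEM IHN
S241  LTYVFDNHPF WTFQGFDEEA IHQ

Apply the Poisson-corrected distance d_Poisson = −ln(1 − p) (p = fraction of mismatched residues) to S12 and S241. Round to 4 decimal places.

0.2451

The sequences differ at positions 7 (M/N), 9 (W/P), 16 (P/F), 20 (M/A), 23 (N/Q).
p = 5/23 = 0.217391.
d = −ln(1 − 0.217391) = −ln(0.782609) = 0.2451.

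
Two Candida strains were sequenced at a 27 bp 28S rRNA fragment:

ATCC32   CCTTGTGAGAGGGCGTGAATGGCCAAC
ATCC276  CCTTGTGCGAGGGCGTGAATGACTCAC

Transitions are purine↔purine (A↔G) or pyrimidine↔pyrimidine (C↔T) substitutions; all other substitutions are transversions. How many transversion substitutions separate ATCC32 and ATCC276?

The sequences differ at positions 8 (A/C, transversion), 22 (G/A, transition), 24 (C/T, transition), 25 (A/C, transversion).
Of the 4 differences, 2 transitions and 2 transversions, so the answer is 2.

2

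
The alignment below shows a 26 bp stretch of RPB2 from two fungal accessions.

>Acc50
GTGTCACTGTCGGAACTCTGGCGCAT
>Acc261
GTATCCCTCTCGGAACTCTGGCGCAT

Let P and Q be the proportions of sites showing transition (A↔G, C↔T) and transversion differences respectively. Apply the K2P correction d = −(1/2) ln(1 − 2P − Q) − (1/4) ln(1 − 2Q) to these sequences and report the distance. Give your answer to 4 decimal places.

0.1253

Differing sites — 3:G/A (Ti); 6:A/C (Tv); 9:G/C (Tv).
Of the 3 differences, 1 transition and 2 transversions over 26 sites: P = 1/26 = 0.038462, Q = 2/26 = 0.076923.
d = −0.5·ln(0.846153) − 0.25·ln(0.846154) = −0.5·(-0.167055) − 0.25·(-0.167054) = 0.1253.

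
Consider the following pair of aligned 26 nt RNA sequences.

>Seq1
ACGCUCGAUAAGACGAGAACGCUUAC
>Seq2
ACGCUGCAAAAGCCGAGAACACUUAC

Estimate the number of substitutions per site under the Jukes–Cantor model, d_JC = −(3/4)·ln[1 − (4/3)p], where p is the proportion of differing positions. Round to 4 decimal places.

0.2222

Differing sites — 6:C/G; 7:G/C; 9:U/A; 13:A/C; 21:G/A.
p = 5/26 = 0.192308.
d = −0.75 · ln(1 − (4/3)·0.192308) = −0.75 · ln(0.743589) = −0.75 · (-0.296267) = 0.2222.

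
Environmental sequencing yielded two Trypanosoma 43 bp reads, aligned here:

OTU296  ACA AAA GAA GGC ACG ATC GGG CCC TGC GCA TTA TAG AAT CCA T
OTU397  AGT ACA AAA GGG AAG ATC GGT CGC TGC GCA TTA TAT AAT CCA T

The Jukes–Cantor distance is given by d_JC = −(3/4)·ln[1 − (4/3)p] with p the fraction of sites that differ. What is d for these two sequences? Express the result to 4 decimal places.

0.2454

The sequences differ at positions 2 (C/G), 3 (A/T), 5 (A/C), 7 (G/A), 12 (C/G), 14 (C/A), 21 (G/T), 23 (C/G), 36 (G/T).
p = 9/43 = 0.209302.
d = −0.75 · ln(1 − (4/3)·0.209302) = −0.75 · ln(0.720931) = −0.75 · (-0.327212) = 0.2454.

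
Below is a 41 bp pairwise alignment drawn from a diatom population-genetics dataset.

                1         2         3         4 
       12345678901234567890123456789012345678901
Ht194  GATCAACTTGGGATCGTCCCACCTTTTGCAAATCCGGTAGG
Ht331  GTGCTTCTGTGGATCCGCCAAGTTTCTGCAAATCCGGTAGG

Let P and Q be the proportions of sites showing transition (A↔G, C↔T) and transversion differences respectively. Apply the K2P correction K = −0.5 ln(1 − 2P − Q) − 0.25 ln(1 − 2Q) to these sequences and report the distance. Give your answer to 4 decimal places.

Mismatches occur at site 2 (A/T, transversion), site 3 (T/G, transversion), site 5 (A/T, transversion), site 6 (A/T, transversion), site 9 (T/G, transversion), site 10 (G/T, transversion), site 16 (G/C, transversion), site 17 (T/G, transversion), site 20 (C/A, transversion), site 22 (C/G, transversion), site 23 (C/T, transition), site 26 (T/C, transition).
Of the 12 differences, 2 transitions and 10 transversions over 41 sites: P = 2/41 = 0.048780, Q = 10/41 = 0.243902.
d = −0.5·ln(0.658538) − 0.25·ln(0.512196) = −0.5·(-0.417733) − 0.25·(-0.669048) = 0.3761.

0.3761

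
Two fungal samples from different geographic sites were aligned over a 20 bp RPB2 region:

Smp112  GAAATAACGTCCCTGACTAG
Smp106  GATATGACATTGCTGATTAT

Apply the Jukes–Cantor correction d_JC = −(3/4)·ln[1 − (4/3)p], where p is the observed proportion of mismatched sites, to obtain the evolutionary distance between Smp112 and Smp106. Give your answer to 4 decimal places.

0.4715

The sequences differ at positions 3 (A/T), 6 (A/G), 9 (G/A), 11 (C/T), 12 (C/G), 17 (C/T), 20 (G/T).
p = 7/20 = 0.350000.
d = −0.75 · ln(1 − (4/3)·0.350000) = −0.75 · ln(0.533333) = −0.75 · (-0.628609) = 0.4715.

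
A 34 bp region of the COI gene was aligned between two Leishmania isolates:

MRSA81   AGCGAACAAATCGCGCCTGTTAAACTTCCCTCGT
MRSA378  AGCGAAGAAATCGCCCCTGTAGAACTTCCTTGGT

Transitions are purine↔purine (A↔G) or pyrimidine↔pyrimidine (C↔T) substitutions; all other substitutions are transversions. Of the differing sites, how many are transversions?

4

Mismatches occur at site 7 (C↔G, transversion), site 15 (G↔C, transversion), site 21 (T↔A, transversion), site 22 (A↔G, transition), site 30 (C↔T, transition), site 32 (C↔G, transversion).
Of the 6 differences, 2 transitions and 4 transversions, so the answer is 4.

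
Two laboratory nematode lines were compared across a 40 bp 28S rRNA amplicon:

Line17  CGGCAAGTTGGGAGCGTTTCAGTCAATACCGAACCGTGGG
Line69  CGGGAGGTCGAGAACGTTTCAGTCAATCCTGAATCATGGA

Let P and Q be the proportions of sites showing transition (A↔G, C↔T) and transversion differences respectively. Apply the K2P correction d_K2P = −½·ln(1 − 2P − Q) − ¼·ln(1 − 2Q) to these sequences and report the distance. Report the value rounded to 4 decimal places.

Mismatches occur at site 4 (C→G, transversion), site 6 (A→G, transition), site 9 (T→C, transition), site 11 (G→A, transition), site 14 (G→A, transition), site 28 (A→C, transversion), site 30 (C→T, transition), site 34 (C→T, transition), site 36 (G→A, transition), site 40 (G→A, transition).
Of the 10 differences, 8 transitions and 2 transversions over 40 sites: P = 8/40 = 0.200000, Q = 2/40 = 0.050000.
d = −0.5·ln(0.550000) − 0.25·ln(0.900000) = −0.5·(-0.597837) − 0.25·(-0.105361) = 0.3253.

0.3253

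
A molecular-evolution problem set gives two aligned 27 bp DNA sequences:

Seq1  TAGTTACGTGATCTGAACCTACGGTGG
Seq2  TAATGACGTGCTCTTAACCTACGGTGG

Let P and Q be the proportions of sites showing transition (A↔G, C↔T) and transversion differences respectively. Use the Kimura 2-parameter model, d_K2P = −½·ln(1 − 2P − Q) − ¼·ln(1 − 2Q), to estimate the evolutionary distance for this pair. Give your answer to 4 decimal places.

0.1652

Mismatches occur at site 3 (G↔A, transition), site 5 (T↔G, transversion), site 11 (A↔C, transversion), site 15 (G↔T, transversion).
Of the 4 differences, 1 transition and 3 transversions over 27 sites: P = 1/27 = 0.037037, Q = 3/27 = 0.111111.
d = −0.5·ln(0.814815) − 0.25·ln(0.777778) = −0.5·(-0.204794) − 0.25·(-0.251314) = 0.1652.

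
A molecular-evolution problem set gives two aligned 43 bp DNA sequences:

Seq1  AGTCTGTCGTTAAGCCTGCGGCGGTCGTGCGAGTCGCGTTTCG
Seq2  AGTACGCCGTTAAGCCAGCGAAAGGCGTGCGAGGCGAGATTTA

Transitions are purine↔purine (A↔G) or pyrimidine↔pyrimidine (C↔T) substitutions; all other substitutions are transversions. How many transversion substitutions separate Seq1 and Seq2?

The sequences differ at positions 4 (C/A, transversion), 5 (T/C, transition), 7 (T/C, transition), 17 (T/A, transversion), 21 (G/A, transition), 22 (C/A, transversion), 23 (G/A, transition), 25 (T/G, transversion), 34 (T/G, transversion), 37 (C/A, transversion), 39 (T/A, transversion), 42 (C/T, transition), 43 (G/A, transition).
Of the 13 differences, 6 transitions and 7 transversions, so the answer is 7.

7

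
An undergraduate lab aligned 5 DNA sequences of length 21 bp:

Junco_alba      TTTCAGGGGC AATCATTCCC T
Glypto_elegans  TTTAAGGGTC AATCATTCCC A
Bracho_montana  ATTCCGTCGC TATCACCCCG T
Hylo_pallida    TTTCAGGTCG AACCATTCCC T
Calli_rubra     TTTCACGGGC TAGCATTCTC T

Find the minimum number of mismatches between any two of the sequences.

3

Pairwise Hamming distances:
  Junco_alba vs Glypto_elegans: 3
  Junco_alba vs Bracho_montana: 8
  Junco_alba vs Hylo_pallida: 4
  Junco_alba vs Calli_rubra: 4
  Glypto_elegans vs Bracho_montana: 11
  Glypto_elegans vs Hylo_pallida: 6
  Glypto_elegans vs Calli_rubra: 7
  Bracho_montana vs Hylo_pallida: 11
  Bracho_montana vs Calli_rubra: 10
  Hylo_pallida vs Calli_rubra: 7
The smallest is 3, between Junco_alba and Glypto_elegans.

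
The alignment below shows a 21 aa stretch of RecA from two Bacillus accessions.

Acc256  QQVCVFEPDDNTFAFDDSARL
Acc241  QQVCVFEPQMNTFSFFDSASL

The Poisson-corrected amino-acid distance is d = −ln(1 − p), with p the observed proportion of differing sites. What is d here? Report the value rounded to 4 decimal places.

0.2719

The sequences differ at positions 9 (D/Q), 10 (D/M), 14 (A/S), 16 (D/F), 20 (R/S).
p = 5/21 = 0.238095.
d = −ln(1 − 0.238095) = −ln(0.761905) = 0.2719.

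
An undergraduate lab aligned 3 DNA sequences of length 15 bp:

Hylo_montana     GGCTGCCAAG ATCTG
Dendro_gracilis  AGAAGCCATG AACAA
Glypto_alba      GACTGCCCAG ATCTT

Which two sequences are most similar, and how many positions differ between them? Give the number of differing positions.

Pairwise Hamming distances:
  Hylo_montana vs Dendro_gracilis: 7
  Hylo_montana vs Glypto_alba: 3
  Dendro_gracilis vs Glypto_alba: 9
The smallest is 3, between Hylo_montana and Glypto_alba.

3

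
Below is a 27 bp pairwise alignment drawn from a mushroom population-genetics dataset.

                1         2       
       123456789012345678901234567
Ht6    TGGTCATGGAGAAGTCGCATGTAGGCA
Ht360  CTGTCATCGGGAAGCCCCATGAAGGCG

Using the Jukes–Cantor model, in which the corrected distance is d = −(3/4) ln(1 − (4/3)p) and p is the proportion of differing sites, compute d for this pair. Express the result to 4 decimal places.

0.3770

The sequences differ at positions 1 (T/C), 2 (G/T), 8 (G/C), 10 (A/G), 15 (T/C), 17 (G/C), 22 (T/A), 27 (A/G).
p = 8/27 = 0.296296.
d = −0.75 · ln(1 − (4/3)·0.296296) = −0.75 · ln(0.604939) = −0.75 · (-0.502628) = 0.3770.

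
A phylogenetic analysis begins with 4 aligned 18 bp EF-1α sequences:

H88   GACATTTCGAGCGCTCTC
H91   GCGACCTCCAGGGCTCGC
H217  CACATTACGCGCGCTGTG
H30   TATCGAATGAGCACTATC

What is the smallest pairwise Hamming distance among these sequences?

Pairwise Hamming distances:
  H88 vs H91: 7
  H88 vs H217: 5
  H88 vs H30: 9
  H91 vs H217: 12
  H91 vs H30: 13
  H217 vs H30: 10
The smallest is 5, between H88 and H217.

5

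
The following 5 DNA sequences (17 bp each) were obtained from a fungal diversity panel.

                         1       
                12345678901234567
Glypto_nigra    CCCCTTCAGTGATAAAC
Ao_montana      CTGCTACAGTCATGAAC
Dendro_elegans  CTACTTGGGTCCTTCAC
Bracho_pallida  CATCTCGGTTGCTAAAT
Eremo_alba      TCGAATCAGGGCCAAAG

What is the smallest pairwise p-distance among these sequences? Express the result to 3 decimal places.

Pairwise Hamming distances:
  Glypto_nigra vs Ao_montana: 5
  Glypto_nigra vs Dendro_elegans: 8
  Glypto_nigra vs Bracho_pallida: 8
  Glypto_nigra vs Eremo_alba: 8
  Ao_montana vs Dendro_elegans: 7
  Ao_montana vs Bracho_pallida: 10
  Ao_montana vs Eremo_alba: 11
  Dendro_elegans vs Bracho_pallida: 8
  Dendro_elegans vs Eremo_alba: 13
  Bracho_pallida vs Eremo_alba: 12
The smallest is 5 mismatches, between Glypto_nigra and Ao_montana; p = 5/17 = 0.294.

0.294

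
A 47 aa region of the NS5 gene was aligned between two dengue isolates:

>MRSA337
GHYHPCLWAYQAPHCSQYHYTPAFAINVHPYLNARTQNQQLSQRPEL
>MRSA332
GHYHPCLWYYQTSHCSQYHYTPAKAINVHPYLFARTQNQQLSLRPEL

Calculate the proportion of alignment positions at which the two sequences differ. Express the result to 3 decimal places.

The sequences differ at positions 9 (A/Y), 12 (A/T), 13 (P/S), 24 (F/K), 33 (N/F), 43 (Q/L).
There are 6 differences over 47 sites, so p = 6/47 = 0.128.

0.128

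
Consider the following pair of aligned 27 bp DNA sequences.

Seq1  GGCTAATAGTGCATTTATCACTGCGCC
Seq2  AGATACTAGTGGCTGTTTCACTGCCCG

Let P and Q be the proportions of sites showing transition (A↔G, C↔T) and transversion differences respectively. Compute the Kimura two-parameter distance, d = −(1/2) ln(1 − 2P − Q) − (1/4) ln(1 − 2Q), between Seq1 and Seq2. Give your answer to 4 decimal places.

0.4558

Differing sites — 1:G/A (Ti); 3:C/A (Tv); 6:A/C (Tv); 12:C/G (Tv); 13:A/C (Tv); 15:T/G (Tv); 17:A/T (Tv); 25:G/C (Tv); 27:C/G (Tv).
Of the 9 differences, 1 transition and 8 transversions over 27 sites: P = 1/27 = 0.037037, Q = 8/27 = 0.296296.
d = −0.5·ln(0.629630) − 0.25·ln(0.407408) = −0.5·(-0.462623) − 0.25·(-0.897940) = 0.4558.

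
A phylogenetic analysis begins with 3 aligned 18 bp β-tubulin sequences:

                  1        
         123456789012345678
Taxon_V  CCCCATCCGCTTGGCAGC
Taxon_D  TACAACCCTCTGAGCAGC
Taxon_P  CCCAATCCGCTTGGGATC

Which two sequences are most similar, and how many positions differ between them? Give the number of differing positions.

3

Pairwise Hamming distances:
  Taxon_V vs Taxon_D: 7
  Taxon_V vs Taxon_P: 3
  Taxon_D vs Taxon_P: 8
The smallest is 3, between Taxon_V and Taxon_P.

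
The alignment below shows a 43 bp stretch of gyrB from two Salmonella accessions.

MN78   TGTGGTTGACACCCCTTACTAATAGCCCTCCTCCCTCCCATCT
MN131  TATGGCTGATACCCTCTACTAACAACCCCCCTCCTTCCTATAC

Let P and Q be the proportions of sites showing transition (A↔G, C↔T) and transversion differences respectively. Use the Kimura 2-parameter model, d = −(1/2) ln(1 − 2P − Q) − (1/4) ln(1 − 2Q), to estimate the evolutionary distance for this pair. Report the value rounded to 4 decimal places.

0.3946

Mismatches occur at site 2 (G↔A, transition), site 6 (T↔C, transition), site 10 (C↔T, transition), site 15 (C↔T, transition), site 16 (T↔C, transition), site 23 (T↔C, transition), site 25 (G↔A, transition), site 29 (T↔C, transition), site 35 (C↔T, transition), site 39 (C↔T, transition), site 42 (C↔A, transversion), site 43 (T↔C, transition).
Of the 12 differences, 11 transitions and 1 transversion over 43 sites: P = 11/43 = 0.255814, Q = 1/43 = 0.023256.
d = −0.5·ln(0.465116) − 0.25·ln(0.953488) = −0.5·(-0.765468) − 0.25·(-0.047628) = 0.3946.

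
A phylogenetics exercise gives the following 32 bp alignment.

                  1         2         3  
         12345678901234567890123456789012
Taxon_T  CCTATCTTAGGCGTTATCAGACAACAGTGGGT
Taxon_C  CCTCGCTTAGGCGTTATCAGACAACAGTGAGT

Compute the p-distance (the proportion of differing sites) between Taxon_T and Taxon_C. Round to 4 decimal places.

0.0938

Mismatches occur at site 4 (A↔C), site 5 (T↔G), site 30 (G↔A).
There are 3 differences over 32 sites, so p = 3/32 = 0.0938.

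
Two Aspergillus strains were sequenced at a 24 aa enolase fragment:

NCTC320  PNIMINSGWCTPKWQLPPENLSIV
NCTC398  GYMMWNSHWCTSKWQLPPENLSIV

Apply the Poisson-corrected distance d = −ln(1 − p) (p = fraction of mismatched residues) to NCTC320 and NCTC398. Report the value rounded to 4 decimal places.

0.2877

Mismatches occur at site 1 (P/G), site 2 (N/Y), site 3 (I/M), site 5 (I/W), site 8 (G/H), site 12 (P/S).
p = 6/24 = 0.250000.
d = −ln(1 − 0.250000) = −ln(0.750000) = 0.2877.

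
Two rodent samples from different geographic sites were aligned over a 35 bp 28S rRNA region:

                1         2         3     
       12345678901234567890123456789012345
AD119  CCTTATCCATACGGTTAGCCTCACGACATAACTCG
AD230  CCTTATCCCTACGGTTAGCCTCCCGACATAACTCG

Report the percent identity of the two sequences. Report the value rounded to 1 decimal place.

Mismatches occur at site 9 (A/C), site 23 (A/C).
33 of the 35 sites match, so the percent identity is 33/35 × 100 = 94.3%.

94.3%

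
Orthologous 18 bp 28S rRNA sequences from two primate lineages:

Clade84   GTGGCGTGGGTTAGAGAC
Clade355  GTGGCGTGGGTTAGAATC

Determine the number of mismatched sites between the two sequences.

Differing sites — 16:G/A; 17:A/T.
That gives 2 mismatches out of 18 aligned sites, so the Hamming distance is 2.

2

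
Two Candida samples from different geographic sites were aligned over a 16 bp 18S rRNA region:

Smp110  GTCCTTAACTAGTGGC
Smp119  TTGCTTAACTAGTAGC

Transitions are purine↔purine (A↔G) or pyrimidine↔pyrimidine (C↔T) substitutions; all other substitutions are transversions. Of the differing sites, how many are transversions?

Mismatches occur at site 1 (G/T, transversion), site 3 (C/G, transversion), site 14 (G/A, transition).
Of the 3 differences, 1 transition and 2 transversions, so the answer is 2.

2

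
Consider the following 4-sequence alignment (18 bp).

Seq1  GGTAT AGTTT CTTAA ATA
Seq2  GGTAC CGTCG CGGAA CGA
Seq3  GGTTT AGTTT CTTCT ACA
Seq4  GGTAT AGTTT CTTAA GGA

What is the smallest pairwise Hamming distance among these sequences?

Pairwise Hamming distances:
  Seq1 vs Seq2: 8
  Seq1 vs Seq3: 4
  Seq1 vs Seq4: 2
  Seq2 vs Seq3: 11
  Seq2 vs Seq4: 7
  Seq3 vs Seq4: 5
The smallest is 2, between Seq1 and Seq4.

2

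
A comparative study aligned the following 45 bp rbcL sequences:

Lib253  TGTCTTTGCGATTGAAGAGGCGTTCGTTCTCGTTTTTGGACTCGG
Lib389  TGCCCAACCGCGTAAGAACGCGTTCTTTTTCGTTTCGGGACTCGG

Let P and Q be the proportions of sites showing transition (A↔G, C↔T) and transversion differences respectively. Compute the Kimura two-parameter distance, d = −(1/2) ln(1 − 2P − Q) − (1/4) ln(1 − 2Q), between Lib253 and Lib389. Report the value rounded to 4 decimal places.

The sequences differ at positions 3 (T/C, transition), 5 (T/C, transition), 6 (T/A, transversion), 7 (T/A, transversion), 8 (G/C, transversion), 11 (A/C, transversion), 12 (T/G, transversion), 14 (G/A, transition), 16 (A/G, transition), 17 (G/A, transition), 19 (G/C, transversion), 26 (G/T, transversion), 29 (C/T, transition), 36 (T/C, transition), 37 (T/G, transversion).
Of the 15 differences, 7 transitions and 8 transversions over 45 sites: P = 7/45 = 0.155556, Q = 8/45 = 0.177778.
d = −0.5·ln(0.511110) − 0.25·ln(0.644444) = −0.5·(-0.671170) − 0.25·(-0.439367) = 0.4454.

0.4454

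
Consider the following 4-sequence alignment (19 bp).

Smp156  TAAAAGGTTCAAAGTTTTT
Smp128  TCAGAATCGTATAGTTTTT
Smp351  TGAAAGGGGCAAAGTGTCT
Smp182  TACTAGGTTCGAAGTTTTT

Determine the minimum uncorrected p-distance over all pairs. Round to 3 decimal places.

0.158

Pairwise Hamming distances:
  Smp156 vs Smp128: 8
  Smp156 vs Smp351: 5
  Smp156 vs Smp182: 3
  Smp128 vs Smp351: 9
  Smp128 vs Smp182: 10
  Smp351 vs Smp182: 8
The smallest is 3 mismatches, between Smp156 and Smp182; p = 3/19 = 0.158.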